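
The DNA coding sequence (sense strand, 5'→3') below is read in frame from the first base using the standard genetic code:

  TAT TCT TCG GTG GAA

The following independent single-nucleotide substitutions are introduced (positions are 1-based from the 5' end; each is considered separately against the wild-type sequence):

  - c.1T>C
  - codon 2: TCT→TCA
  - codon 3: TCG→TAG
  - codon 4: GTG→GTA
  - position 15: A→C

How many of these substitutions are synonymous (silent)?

2

Codon 1: TAT (Tyr) → CAT (His) — missense.
Codon 2: TCT (Ser) → TCA (Ser) — synonymous.
Codon 3: TCG (Ser) → TAG (Stop) — nonsense.
Codon 4: GTG (Val) → GTA (Val) — synonymous.
Codon 5: GAA (Glu) → GAC (Asp) — missense.
Synonymous: 2 of 5.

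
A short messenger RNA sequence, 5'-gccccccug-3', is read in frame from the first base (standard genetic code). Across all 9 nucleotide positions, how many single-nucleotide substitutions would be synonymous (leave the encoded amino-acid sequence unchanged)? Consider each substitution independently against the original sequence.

Codon 1 (GCC, Ala): 3 synonymous substitutions.
Codon 2 (CCC, Pro): 3 synonymous substitutions.
Codon 3 (CUG, Leu): 4 synonymous substitutions.
Total: 3 + 3 + 4 = 10.

10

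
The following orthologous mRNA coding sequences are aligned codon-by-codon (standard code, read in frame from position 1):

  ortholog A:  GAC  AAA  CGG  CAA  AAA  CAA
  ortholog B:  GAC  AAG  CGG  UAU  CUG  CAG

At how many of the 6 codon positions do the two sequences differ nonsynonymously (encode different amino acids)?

2

Codon 1: GAC Asp / GAC Asp — identical.
Codon 2: AAA Lys / AAG Lys — synonymous.
Codon 3: CGG Arg / CGG Arg — identical.
Codon 4: CAA Gln / UAU Tyr — nonsynonymous.
Codon 5: AAA Lys / CUG Leu — nonsynonymous.
Codon 6: CAA Gln / CAG Gln — synonymous.
Nonsynonymous differences: 2.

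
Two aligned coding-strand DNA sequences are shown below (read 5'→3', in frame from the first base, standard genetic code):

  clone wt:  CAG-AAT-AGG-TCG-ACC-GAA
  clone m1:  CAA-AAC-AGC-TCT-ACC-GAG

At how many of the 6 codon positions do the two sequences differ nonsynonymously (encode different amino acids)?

Codon 1: CAG Gln / CAA Gln — synonymous.
Codon 2: AAT Asn / AAC Asn — synonymous.
Codon 3: AGG Arg / AGC Ser — nonsynonymous.
Codon 4: TCG Ser / TCT Ser — synonymous.
Codon 5: ACC Thr / ACC Thr — identical.
Codon 6: GAA Glu / GAG Glu — synonymous.
Nonsynonymous differences: 1.

1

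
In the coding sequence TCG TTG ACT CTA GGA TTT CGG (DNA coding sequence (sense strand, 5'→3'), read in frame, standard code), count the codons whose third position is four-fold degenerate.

Codon 1 TCG (Ser): third position 4-fold.
Codon 2 TTG (Leu): third position 2-fold.
Codon 3 ACT (Thr): third position 4-fold.
Codon 4 CTA (Leu): third position 4-fold.
Codon 5 GGA (Gly): third position 4-fold.
Codon 6 TTT (Phe): third position 2-fold.
Codon 7 CGG (Arg): third position 4-fold.
Four-fold degenerate third positions: 5.

5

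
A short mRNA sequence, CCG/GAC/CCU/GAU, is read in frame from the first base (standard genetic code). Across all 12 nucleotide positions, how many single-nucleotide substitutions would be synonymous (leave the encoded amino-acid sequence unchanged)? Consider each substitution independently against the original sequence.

8

Codon 1 (CCG, Pro): 3 synonymous substitutions.
Codon 2 (GAC, Asp): 1 synonymous substitution.
Codon 3 (CCU, Pro): 3 synonymous substitutions.
Codon 4 (GAU, Asp): 1 synonymous substitution.
Total: 3 + 1 + 3 + 1 = 8.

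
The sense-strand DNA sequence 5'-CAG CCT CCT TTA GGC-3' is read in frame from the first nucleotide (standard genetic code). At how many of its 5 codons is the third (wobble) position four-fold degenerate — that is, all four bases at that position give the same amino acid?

Codon 1 CAG (Gln): third position 2-fold.
Codon 2 CCT (Pro): third position 4-fold.
Codon 3 CCT (Pro): third position 4-fold.
Codon 4 TTA (Leu): third position 2-fold.
Codon 5 GGC (Gly): third position 4-fold.
Four-fold degenerate third positions: 3.

3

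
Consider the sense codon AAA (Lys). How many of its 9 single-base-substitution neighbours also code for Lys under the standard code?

1

Position 1: none → 0 synonymous.
Position 2: none → 0 synonymous.
Position 3: AAG → 1 synonymous.
Total: 0 + 0 + 1 = 1.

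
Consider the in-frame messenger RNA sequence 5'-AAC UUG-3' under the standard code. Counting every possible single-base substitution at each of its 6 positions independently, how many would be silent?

3

Codon 1 (AAC, Asn): 1 synonymous substitution.
Codon 2 (UUG, Leu): 2 synonymous substitutions.
Total: 1 + 2 = 3.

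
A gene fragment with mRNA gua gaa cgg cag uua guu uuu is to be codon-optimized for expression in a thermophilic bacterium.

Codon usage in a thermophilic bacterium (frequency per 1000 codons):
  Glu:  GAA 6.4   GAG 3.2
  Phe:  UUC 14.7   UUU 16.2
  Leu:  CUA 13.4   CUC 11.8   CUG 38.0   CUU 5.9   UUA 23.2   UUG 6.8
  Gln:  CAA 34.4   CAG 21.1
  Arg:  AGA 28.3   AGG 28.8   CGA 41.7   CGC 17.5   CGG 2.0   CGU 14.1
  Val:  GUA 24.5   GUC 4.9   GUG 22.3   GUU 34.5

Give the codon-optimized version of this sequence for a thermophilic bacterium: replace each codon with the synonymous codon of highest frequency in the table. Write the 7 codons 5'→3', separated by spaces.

GUU GAA CGA CAA CUG GUU UUU

Codon 1 (Val): best is GUU at 34.5.
Codon 2 (Glu): best is GAA at 6.4.
Codon 3 (Arg): best is CGA at 41.7.
Codon 4 (Gln): best is CAA at 34.4.
Codon 5 (Leu): best is CUG at 38.0.
Codon 6 (Val): best is GUU at 34.5.
Codon 7 (Phe): best is UUU at 16.2.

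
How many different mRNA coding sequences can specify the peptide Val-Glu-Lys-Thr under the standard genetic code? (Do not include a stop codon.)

Val: 4 codons.
Glu: 2 codons.
Lys: 2 codons.
Thr: 4 codons.
4 × 2 × 2 × 4 = 64.

64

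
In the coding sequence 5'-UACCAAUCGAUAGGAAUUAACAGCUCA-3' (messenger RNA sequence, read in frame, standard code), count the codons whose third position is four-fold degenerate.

Codon 1 UAC (Tyr): third position 2-fold.
Codon 2 CAA (Gln): third position 2-fold.
Codon 3 UCG (Ser): third position 4-fold.
Codon 4 AUA (Ile): third position 3-fold.
Codon 5 GGA (Gly): third position 4-fold.
Codon 6 AUU (Ile): third position 3-fold.
Codon 7 AAC (Asn): third position 2-fold.
Codon 8 AGC (Ser): third position 2-fold.
Codon 9 UCA (Ser): third position 4-fold.
Four-fold degenerate third positions: 3.

3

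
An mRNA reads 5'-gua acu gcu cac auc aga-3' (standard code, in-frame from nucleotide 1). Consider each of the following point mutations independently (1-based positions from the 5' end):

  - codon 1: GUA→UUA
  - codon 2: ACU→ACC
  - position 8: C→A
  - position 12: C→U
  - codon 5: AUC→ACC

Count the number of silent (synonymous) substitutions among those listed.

Codon 1: GUA (Val) → UUA (Leu) — missense.
Codon 2: ACU (Thr) → ACC (Thr) — synonymous.
Codon 3: GCU (Ala) → GAU (Asp) — missense.
Codon 4: CAC (His) → CAU (His) — synonymous.
Codon 5: AUC (Ile) → ACC (Thr) — missense.
Synonymous: 2 of 5.

2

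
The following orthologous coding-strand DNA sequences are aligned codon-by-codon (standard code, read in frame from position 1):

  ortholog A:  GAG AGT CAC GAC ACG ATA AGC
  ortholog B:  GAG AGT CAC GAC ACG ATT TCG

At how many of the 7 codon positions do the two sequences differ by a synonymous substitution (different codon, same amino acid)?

Codon 1: GAG Glu / GAG Glu — identical.
Codon 2: AGT Ser / AGT Ser — identical.
Codon 3: CAC His / CAC His — identical.
Codon 4: GAC Asp / GAC Asp — identical.
Codon 5: ACG Thr / ACG Thr — identical.
Codon 6: ATA Ile / ATT Ile — synonymous.
Codon 7: AGC Ser / TCG Ser — synonymous.
Synonymous differences: 2.

2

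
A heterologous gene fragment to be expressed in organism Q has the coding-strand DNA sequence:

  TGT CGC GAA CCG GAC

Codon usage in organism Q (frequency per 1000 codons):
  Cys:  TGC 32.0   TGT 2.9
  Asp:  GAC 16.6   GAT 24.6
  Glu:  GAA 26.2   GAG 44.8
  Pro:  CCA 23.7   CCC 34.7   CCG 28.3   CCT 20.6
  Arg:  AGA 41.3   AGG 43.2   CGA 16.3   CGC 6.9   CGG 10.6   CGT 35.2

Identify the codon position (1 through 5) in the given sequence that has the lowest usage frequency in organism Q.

1

Codon 1 TGT (Cys): 2.9 per 1000.
Codon 2 CGC (Arg): 6.9 per 1000.
Codon 3 GAA (Glu): 26.2 per 1000.
Codon 4 CCG (Pro): 28.3 per 1000.
Codon 5 GAC (Asp): 16.6 per 1000.
Lowest frequency is 2.9 at codon 1.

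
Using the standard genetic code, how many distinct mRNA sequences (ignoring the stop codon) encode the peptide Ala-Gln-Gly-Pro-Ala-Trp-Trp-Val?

Ala: 4 codons.
Gln: 2 codons.
Gly: 4 codons.
Pro: 4 codons.
Ala: 4 codons.
Trp: 1 codon.
Trp: 1 codon.
Val: 4 codons.
4 × 2 × 4 × 4 × 4 × 1 × 1 × 4 = 2048.

2048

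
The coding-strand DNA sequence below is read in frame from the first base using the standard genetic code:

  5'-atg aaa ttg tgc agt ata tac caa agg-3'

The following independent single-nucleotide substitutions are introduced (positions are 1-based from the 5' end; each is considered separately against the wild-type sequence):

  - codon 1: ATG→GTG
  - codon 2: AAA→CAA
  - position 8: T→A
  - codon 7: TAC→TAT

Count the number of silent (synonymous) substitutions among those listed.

Codon 1: ATG (Met) → GTG (Val) — missense.
Codon 2: AAA (Lys) → CAA (Gln) — missense.
Codon 3: TTG (Leu) → TAG (Stop) — nonsense.
Codon 7: TAC (Tyr) → TAT (Tyr) — synonymous.
Synonymous: 1 of 4.

1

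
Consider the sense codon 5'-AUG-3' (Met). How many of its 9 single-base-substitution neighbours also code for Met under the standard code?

0

Position 1: none → 0 synonymous.
Position 2: none → 0 synonymous.
Position 3: none → 0 synonymous.
Total: 0 + 0 + 0 = 0.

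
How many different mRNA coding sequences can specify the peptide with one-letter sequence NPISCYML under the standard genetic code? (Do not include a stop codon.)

Asn: 2 codons.
Pro: 4 codons.
Ile: 3 codons.
Ser: 6 codons.
Cys: 2 codons.
Tyr: 2 codons.
Met: 1 codon.
Leu: 6 codons.
2 × 4 × 3 × 6 × 2 × 2 × 1 × 6 = 3456.

3456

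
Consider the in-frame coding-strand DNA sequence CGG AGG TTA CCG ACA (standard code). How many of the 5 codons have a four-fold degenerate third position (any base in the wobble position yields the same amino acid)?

Codon 1 CGG (Arg): third position 4-fold.
Codon 2 AGG (Arg): third position 2-fold.
Codon 3 TTA (Leu): third position 2-fold.
Codon 4 CCG (Pro): third position 4-fold.
Codon 5 ACA (Thr): third position 4-fold.
Four-fold degenerate third positions: 3.

3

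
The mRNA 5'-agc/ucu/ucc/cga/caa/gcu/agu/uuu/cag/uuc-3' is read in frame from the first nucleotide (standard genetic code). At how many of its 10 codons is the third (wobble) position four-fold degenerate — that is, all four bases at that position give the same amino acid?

4

Codon 1 AGC (Ser): third position 2-fold.
Codon 2 UCU (Ser): third position 4-fold.
Codon 3 UCC (Ser): third position 4-fold.
Codon 4 CGA (Arg): third position 4-fold.
Codon 5 CAA (Gln): third position 2-fold.
Codon 6 GCU (Ala): third position 4-fold.
Codon 7 AGU (Ser): third position 2-fold.
Codon 8 UUU (Phe): third position 2-fold.
Codon 9 CAG (Gln): third position 2-fold.
Codon 10 UUC (Phe): third position 2-fold.
Four-fold degenerate third positions: 4.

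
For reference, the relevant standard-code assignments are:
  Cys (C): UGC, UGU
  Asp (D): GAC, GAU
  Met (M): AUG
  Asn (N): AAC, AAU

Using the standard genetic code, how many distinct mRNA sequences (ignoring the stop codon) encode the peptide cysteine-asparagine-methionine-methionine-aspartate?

Cys: 2 codons.
Asn: 2 codons.
Met: 1 codon.
Met: 1 codon.
Asp: 2 codons.
2 × 2 × 1 × 1 × 2 = 8.

8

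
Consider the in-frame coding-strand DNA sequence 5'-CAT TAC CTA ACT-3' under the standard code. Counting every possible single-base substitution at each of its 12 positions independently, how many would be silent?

Codon 1 (CAT, His): 1 synonymous substitution.
Codon 2 (TAC, Tyr): 1 synonymous substitution.
Codon 3 (CTA, Leu): 4 synonymous substitutions.
Codon 4 (ACT, Thr): 3 synonymous substitutions.
Total: 1 + 1 + 4 + 3 = 9.

9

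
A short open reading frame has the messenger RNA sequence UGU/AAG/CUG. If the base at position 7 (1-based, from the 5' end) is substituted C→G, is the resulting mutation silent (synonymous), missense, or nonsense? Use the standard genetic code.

Position 7 falls in codon 3: CUG → Leu.
After the substitution the codon is GUG → Val.
Leu ≠ Val, so this is a missense mutation.

missense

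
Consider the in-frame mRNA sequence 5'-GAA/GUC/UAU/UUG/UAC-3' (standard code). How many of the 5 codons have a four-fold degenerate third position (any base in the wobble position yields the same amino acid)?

Codon 1 GAA (Glu): third position 2-fold.
Codon 2 GUC (Val): third position 4-fold.
Codon 3 UAU (Tyr): third position 2-fold.
Codon 4 UUG (Leu): third position 2-fold.
Codon 5 UAC (Tyr): third position 2-fold.
Four-fold degenerate third positions: 1.

1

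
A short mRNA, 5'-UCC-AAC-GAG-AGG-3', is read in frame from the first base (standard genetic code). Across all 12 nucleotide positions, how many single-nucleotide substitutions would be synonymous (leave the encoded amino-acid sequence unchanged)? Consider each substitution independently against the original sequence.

Codon 1 (UCC, Ser): 3 synonymous substitutions.
Codon 2 (AAC, Asn): 1 synonymous substitution.
Codon 3 (GAG, Glu): 1 synonymous substitution.
Codon 4 (AGG, Arg): 2 synonymous substitutions.
Total: 3 + 1 + 1 + 2 = 7.

7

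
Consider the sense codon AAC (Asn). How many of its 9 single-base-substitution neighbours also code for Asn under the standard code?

1

Position 1: none → 0 synonymous.
Position 2: none → 0 synonymous.
Position 3: AAU → 1 synonymous.
Total: 0 + 0 + 1 = 1.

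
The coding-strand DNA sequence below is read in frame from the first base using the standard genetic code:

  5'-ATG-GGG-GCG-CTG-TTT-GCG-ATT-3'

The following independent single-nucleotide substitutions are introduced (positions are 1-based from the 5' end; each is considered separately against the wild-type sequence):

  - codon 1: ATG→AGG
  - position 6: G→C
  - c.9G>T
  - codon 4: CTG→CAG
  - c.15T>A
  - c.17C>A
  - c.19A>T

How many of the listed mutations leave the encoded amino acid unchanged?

2

Codon 1: ATG (Met) → AGG (Arg) — missense.
Codon 2: GGG (Gly) → GGC (Gly) — synonymous.
Codon 3: GCG (Ala) → GCT (Ala) — synonymous.
Codon 4: CTG (Leu) → CAG (Gln) — missense.
Codon 5: TTT (Phe) → TTA (Leu) — missense.
Codon 6: GCG (Ala) → GAG (Glu) — missense.
Codon 7: ATT (Ile) → TTT (Phe) — missense.
Synonymous: 2 of 7.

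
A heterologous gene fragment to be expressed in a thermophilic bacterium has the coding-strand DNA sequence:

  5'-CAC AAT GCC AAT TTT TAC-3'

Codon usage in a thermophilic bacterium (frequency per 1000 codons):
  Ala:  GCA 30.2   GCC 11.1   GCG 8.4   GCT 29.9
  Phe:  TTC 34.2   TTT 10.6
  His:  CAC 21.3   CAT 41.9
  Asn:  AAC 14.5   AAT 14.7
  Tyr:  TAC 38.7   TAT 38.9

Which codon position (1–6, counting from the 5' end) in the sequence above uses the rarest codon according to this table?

5

Codon 1 CAC (His): 21.3 per 1000.
Codon 2 AAT (Asn): 14.7 per 1000.
Codon 3 GCC (Ala): 11.1 per 1000.
Codon 4 AAT (Asn): 14.7 per 1000.
Codon 5 TTT (Phe): 10.6 per 1000.
Codon 6 TAC (Tyr): 38.7 per 1000.
Lowest frequency is 10.6 at codon 5.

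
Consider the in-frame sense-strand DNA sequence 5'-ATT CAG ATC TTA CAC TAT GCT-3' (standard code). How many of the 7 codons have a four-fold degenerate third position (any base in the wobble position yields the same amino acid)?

Codon 1 ATT (Ile): third position 3-fold.
Codon 2 CAG (Gln): third position 2-fold.
Codon 3 ATC (Ile): third position 3-fold.
Codon 4 TTA (Leu): third position 2-fold.
Codon 5 CAC (His): third position 2-fold.
Codon 6 TAT (Tyr): third position 2-fold.
Codon 7 GCT (Ala): third position 4-fold.
Four-fold degenerate third positions: 1.

1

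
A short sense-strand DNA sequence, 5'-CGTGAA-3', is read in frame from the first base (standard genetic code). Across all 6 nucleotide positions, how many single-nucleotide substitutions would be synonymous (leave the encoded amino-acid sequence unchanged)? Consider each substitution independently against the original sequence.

4

Codon 1 (CGT, Arg): 3 synonymous substitutions.
Codon 2 (GAA, Glu): 1 synonymous substitution.
Total: 3 + 1 = 4.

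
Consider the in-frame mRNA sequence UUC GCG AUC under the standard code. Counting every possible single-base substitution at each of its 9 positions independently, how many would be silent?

6

Codon 1 (UUC, Phe): 1 synonymous substitution.
Codon 2 (GCG, Ala): 3 synonymous substitutions.
Codon 3 (AUC, Ile): 2 synonymous substitutions.
Total: 1 + 3 + 2 = 6.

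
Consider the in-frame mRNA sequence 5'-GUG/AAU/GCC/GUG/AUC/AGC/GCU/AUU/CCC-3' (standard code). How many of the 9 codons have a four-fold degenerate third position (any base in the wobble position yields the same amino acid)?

Codon 1 GUG (Val): third position 4-fold.
Codon 2 AAU (Asn): third position 2-fold.
Codon 3 GCC (Ala): third position 4-fold.
Codon 4 GUG (Val): third position 4-fold.
Codon 5 AUC (Ile): third position 3-fold.
Codon 6 AGC (Ser): third position 2-fold.
Codon 7 GCU (Ala): third position 4-fold.
Codon 8 AUU (Ile): third position 3-fold.
Codon 9 CCC (Pro): third position 4-fold.
Four-fold degenerate third positions: 5.

5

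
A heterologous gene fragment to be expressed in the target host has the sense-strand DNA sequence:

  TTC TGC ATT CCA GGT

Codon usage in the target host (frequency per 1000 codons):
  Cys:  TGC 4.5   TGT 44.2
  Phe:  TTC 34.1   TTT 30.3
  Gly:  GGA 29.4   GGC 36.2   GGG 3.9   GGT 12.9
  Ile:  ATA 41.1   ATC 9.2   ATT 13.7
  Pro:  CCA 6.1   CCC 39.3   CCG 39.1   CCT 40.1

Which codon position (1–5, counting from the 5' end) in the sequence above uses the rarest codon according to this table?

2

Codon 1 TTC (Phe): 34.1 per 1000.
Codon 2 TGC (Cys): 4.5 per 1000.
Codon 3 ATT (Ile): 13.7 per 1000.
Codon 4 CCA (Pro): 6.1 per 1000.
Codon 5 GGT (Gly): 12.9 per 1000.
Lowest frequency is 4.5 at codon 2.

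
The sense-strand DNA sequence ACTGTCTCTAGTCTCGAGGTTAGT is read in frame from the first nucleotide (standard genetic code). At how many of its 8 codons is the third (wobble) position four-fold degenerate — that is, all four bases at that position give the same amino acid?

Codon 1 ACT (Thr): third position 4-fold.
Codon 2 GTC (Val): third position 4-fold.
Codon 3 TCT (Ser): third position 4-fold.
Codon 4 AGT (Ser): third position 2-fold.
Codon 5 CTC (Leu): third position 4-fold.
Codon 6 GAG (Glu): third position 2-fold.
Codon 7 GTT (Val): third position 4-fold.
Codon 8 AGT (Ser): third position 2-fold.
Four-fold degenerate third positions: 5.

5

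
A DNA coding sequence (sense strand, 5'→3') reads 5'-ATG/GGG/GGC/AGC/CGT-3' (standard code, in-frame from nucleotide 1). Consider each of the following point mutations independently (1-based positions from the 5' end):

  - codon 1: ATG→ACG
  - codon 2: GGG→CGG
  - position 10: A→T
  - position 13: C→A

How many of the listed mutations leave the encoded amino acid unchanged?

Codon 1: ATG (Met) → ACG (Thr) — missense.
Codon 2: GGG (Gly) → CGG (Arg) — missense.
Codon 4: AGC (Ser) → TGC (Cys) — missense.
Codon 5: CGT (Arg) → AGT (Ser) — missense.
Synonymous: 0 of 4.

0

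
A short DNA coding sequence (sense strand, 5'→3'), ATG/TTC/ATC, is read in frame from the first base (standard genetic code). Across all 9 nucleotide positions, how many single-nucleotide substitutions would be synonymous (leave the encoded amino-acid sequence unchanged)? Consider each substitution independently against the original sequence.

3

Codon 1 (ATG, Met): 0 synonymous substitutions.
Codon 2 (TTC, Phe): 1 synonymous substitution.
Codon 3 (ATC, Ile): 2 synonymous substitutions.
Total: 0 + 1 + 2 = 3.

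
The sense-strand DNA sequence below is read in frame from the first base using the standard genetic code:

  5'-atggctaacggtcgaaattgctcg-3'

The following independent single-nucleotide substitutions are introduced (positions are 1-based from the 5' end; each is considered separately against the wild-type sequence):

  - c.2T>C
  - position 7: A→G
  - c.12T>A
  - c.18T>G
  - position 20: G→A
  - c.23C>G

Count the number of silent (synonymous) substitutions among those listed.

Codon 1: ATG (Met) → ACG (Thr) — missense.
Codon 3: AAC (Asn) → GAC (Asp) — missense.
Codon 4: GGT (Gly) → GGA (Gly) — synonymous.
Codon 6: AAT (Asn) → AAG (Lys) — missense.
Codon 7: TGC (Cys) → TAC (Tyr) — missense.
Codon 8: TCG (Ser) → TGG (Trp) — missense.
Synonymous: 1 of 6.

1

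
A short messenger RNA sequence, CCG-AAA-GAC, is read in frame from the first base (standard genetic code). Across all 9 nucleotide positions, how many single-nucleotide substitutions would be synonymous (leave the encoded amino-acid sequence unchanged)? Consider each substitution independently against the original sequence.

5

Codon 1 (CCG, Pro): 3 synonymous substitutions.
Codon 2 (AAA, Lys): 1 synonymous substitution.
Codon 3 (GAC, Asp): 1 synonymous substitution.
Total: 3 + 1 + 1 = 5.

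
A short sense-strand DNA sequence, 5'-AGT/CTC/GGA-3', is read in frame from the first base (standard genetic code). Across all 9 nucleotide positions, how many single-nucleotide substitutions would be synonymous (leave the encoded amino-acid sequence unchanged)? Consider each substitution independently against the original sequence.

7

Codon 1 (AGT, Ser): 1 synonymous substitution.
Codon 2 (CTC, Leu): 3 synonymous substitutions.
Codon 3 (GGA, Gly): 3 synonymous substitutions.
Total: 1 + 3 + 3 = 7.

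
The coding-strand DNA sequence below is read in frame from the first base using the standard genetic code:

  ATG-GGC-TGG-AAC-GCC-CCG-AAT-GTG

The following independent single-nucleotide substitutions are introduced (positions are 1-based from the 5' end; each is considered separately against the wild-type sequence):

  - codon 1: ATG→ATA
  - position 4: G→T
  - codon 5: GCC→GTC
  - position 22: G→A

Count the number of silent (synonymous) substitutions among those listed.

Codon 1: ATG (Met) → ATA (Ile) — missense.
Codon 2: GGC (Gly) → TGC (Cys) — missense.
Codon 5: GCC (Ala) → GTC (Val) — missense.
Codon 8: GTG (Val) → ATG (Met) — missense.
Synonymous: 0 of 4.

0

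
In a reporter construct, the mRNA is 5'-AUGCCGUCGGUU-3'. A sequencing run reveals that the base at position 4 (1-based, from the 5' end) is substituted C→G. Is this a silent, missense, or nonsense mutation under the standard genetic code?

Position 4 falls in codon 2: CCG → Pro.
After the substitution the codon is GCG → Ala.
Pro ≠ Ala, so this is a missense mutation.

missense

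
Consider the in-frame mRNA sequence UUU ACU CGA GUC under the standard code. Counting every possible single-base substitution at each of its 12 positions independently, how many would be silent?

11

Codon 1 (UUU, Phe): 1 synonymous substitution.
Codon 2 (ACU, Thr): 3 synonymous substitutions.
Codon 3 (CGA, Arg): 4 synonymous substitutions.
Codon 4 (GUC, Val): 3 synonymous substitutions.
Total: 1 + 3 + 4 + 3 = 11.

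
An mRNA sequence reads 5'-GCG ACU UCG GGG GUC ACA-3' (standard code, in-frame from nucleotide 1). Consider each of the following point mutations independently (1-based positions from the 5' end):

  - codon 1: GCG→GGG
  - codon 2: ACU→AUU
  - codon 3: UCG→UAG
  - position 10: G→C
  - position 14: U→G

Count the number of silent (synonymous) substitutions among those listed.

0

Codon 1: GCG (Ala) → GGG (Gly) — missense.
Codon 2: ACU (Thr) → AUU (Ile) — missense.
Codon 3: UCG (Ser) → UAG (Stop) — nonsense.
Codon 4: GGG (Gly) → CGG (Arg) — missense.
Codon 5: GUC (Val) → GGC (Gly) — missense.
Synonymous: 0 of 5.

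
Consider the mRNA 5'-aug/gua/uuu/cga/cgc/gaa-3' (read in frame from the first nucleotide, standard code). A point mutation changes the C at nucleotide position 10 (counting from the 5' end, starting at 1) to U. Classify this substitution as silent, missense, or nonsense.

Position 10 falls in codon 4: CGA → Arg.
After the substitution the codon is UGA → Stop.
The new codon is a stop codon, so this is a nonsense mutation.

nonsense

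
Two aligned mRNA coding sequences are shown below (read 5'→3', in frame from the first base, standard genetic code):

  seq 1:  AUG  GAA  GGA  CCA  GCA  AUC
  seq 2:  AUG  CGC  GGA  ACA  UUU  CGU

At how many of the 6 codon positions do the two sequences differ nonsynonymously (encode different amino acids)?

4

Codon 1: AUG Met / AUG Met — identical.
Codon 2: GAA Glu / CGC Arg — nonsynonymous.
Codon 3: GGA Gly / GGA Gly — identical.
Codon 4: CCA Pro / ACA Thr — nonsynonymous.
Codon 5: GCA Ala / UUU Phe — nonsynonymous.
Codon 6: AUC Ile / CGU Arg — nonsynonymous.
Nonsynonymous differences: 4.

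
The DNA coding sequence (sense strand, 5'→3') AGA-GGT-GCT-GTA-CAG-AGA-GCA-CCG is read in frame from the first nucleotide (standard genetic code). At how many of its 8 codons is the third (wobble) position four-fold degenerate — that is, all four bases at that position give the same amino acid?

5

Codon 1 AGA (Arg): third position 2-fold.
Codon 2 GGT (Gly): third position 4-fold.
Codon 3 GCT (Ala): third position 4-fold.
Codon 4 GTA (Val): third position 4-fold.
Codon 5 CAG (Gln): third position 2-fold.
Codon 6 AGA (Arg): third position 2-fold.
Codon 7 GCA (Ala): third position 4-fold.
Codon 8 CCG (Pro): third position 4-fold.
Four-fold degenerate third positions: 5.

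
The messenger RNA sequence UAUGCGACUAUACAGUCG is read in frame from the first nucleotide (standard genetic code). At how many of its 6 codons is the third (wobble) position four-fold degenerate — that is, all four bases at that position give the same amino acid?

Codon 1 UAU (Tyr): third position 2-fold.
Codon 2 GCG (Ala): third position 4-fold.
Codon 3 ACU (Thr): third position 4-fold.
Codon 4 AUA (Ile): third position 3-fold.
Codon 5 CAG (Gln): third position 2-fold.
Codon 6 UCG (Ser): third position 4-fold.
Four-fold degenerate third positions: 3.

3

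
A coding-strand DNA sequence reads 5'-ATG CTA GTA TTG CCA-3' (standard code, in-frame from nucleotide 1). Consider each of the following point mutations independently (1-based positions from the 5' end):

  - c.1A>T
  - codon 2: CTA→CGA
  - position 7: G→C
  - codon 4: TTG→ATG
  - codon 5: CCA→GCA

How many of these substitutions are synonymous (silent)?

Codon 1: ATG (Met) → TTG (Leu) — missense.
Codon 2: CTA (Leu) → CGA (Arg) — missense.
Codon 3: GTA (Val) → CTA (Leu) — missense.
Codon 4: TTG (Leu) → ATG (Met) — missense.
Codon 5: CCA (Pro) → GCA (Ala) — missense.
Synonymous: 0 of 5.

0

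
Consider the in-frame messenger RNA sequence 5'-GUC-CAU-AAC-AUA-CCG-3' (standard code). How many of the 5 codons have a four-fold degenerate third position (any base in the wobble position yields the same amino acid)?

Codon 1 GUC (Val): third position 4-fold.
Codon 2 CAU (His): third position 2-fold.
Codon 3 AAC (Asn): third position 2-fold.
Codon 4 AUA (Ile): third position 3-fold.
Codon 5 CCG (Pro): third position 4-fold.
Four-fold degenerate third positions: 2.

2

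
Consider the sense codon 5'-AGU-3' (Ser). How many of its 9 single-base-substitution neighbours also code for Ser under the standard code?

Position 1: none → 0 synonymous.
Position 2: none → 0 synonymous.
Position 3: AGC → 1 synonymous.
Total: 0 + 0 + 1 = 1.

1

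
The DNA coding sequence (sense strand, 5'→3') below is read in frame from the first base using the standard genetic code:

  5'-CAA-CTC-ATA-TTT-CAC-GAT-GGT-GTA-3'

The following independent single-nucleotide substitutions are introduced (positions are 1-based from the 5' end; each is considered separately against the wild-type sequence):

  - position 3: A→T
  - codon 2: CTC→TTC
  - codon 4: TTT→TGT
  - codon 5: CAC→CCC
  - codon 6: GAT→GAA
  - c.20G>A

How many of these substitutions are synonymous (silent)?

0

Codon 1: CAA (Gln) → CAT (His) — missense.
Codon 2: CTC (Leu) → TTC (Phe) — missense.
Codon 4: TTT (Phe) → TGT (Cys) — missense.
Codon 5: CAC (His) → CCC (Pro) — missense.
Codon 6: GAT (Asp) → GAA (Glu) — missense.
Codon 7: GGT (Gly) → GAT (Asp) — missense.
Synonymous: 0 of 6.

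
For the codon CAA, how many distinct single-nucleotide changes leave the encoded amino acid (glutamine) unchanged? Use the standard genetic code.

1

Position 1: none → 0 synonymous.
Position 2: none → 0 synonymous.
Position 3: CAG → 1 synonymous.
Total: 0 + 0 + 1 = 1.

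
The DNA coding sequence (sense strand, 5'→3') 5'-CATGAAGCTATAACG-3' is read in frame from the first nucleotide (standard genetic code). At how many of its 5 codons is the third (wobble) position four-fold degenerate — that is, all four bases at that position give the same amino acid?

2

Codon 1 CAT (His): third position 2-fold.
Codon 2 GAA (Glu): third position 2-fold.
Codon 3 GCT (Ala): third position 4-fold.
Codon 4 ATA (Ile): third position 3-fold.
Codon 5 ACG (Thr): third position 4-fold.
Four-fold degenerate third positions: 2.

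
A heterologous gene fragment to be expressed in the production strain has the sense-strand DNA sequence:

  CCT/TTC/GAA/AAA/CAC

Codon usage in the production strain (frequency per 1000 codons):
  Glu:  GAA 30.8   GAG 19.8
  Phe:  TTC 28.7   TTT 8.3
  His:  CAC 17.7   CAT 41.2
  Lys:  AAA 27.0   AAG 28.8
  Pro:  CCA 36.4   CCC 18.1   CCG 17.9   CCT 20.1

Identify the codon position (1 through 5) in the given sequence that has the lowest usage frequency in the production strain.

Codon 1 CCT (Pro): 20.1 per 1000.
Codon 2 TTC (Phe): 28.7 per 1000.
Codon 3 GAA (Glu): 30.8 per 1000.
Codon 4 AAA (Lys): 27.0 per 1000.
Codon 5 CAC (His): 17.7 per 1000.
Lowest frequency is 17.7 at codon 5.

5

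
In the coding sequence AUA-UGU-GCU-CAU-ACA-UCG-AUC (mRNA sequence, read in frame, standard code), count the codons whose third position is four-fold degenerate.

3

Codon 1 AUA (Ile): third position 3-fold.
Codon 2 UGU (Cys): third position 2-fold.
Codon 3 GCU (Ala): third position 4-fold.
Codon 4 CAU (His): third position 2-fold.
Codon 5 ACA (Thr): third position 4-fold.
Codon 6 UCG (Ser): third position 4-fold.
Codon 7 AUC (Ile): third position 3-fold.
Four-fold degenerate third positions: 3.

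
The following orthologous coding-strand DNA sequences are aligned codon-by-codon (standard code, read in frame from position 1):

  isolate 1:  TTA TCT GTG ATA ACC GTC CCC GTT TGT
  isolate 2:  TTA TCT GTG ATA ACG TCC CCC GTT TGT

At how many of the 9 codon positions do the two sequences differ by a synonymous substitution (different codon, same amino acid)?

Codon 1: TTA Leu / TTA Leu — identical.
Codon 2: TCT Ser / TCT Ser — identical.
Codon 3: GTG Val / GTG Val — identical.
Codon 4: ATA Ile / ATA Ile — identical.
Codon 5: ACC Thr / ACG Thr — synonymous.
Codon 6: GTC Val / TCC Ser — nonsynonymous.
Codon 7: CCC Pro / CCC Pro — identical.
Codon 8: GTT Val / GTT Val — identical.
Codon 9: TGT Cys / TGT Cys — identical.
Synonymous differences: 1.

1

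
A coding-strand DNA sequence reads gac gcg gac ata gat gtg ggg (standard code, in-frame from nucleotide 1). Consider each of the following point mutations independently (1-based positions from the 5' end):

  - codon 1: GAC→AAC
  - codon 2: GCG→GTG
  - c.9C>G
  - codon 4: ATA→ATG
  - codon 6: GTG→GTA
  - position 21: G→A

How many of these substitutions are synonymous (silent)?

Codon 1: GAC (Asp) → AAC (Asn) — missense.
Codon 2: GCG (Ala) → GTG (Val) — missense.
Codon 3: GAC (Asp) → GAG (Glu) — missense.
Codon 4: ATA (Ile) → ATG (Met) — missense.
Codon 6: GTG (Val) → GTA (Val) — synonymous.
Codon 7: GGG (Gly) → GGA (Gly) — synonymous.
Synonymous: 2 of 6.

2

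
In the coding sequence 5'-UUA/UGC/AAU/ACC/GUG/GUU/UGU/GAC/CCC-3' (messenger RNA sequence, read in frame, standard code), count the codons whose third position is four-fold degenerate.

Codon 1 UUA (Leu): third position 2-fold.
Codon 2 UGC (Cys): third position 2-fold.
Codon 3 AAU (Asn): third position 2-fold.
Codon 4 ACC (Thr): third position 4-fold.
Codon 5 GUG (Val): third position 4-fold.
Codon 6 GUU (Val): third position 4-fold.
Codon 7 UGU (Cys): third position 2-fold.
Codon 8 GAC (Asp): third position 2-fold.
Codon 9 CCC (Pro): third position 4-fold.
Four-fold degenerate third positions: 4.

4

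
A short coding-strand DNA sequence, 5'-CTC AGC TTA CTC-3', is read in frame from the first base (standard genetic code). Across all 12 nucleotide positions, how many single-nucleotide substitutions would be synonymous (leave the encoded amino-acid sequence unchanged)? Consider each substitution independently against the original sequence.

9

Codon 1 (CTC, Leu): 3 synonymous substitutions.
Codon 2 (AGC, Ser): 1 synonymous substitution.
Codon 3 (TTA, Leu): 2 synonymous substitutions.
Codon 4 (CTC, Leu): 3 synonymous substitutions.
Total: 3 + 1 + 2 + 3 = 9.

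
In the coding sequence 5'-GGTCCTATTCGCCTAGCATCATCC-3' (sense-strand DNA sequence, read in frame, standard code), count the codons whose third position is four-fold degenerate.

Codon 1 GGT (Gly): third position 4-fold.
Codon 2 CCT (Pro): third position 4-fold.
Codon 3 ATT (Ile): third position 3-fold.
Codon 4 CGC (Arg): third position 4-fold.
Codon 5 CTA (Leu): third position 4-fold.
Codon 6 GCA (Ala): third position 4-fold.
Codon 7 TCA (Ser): third position 4-fold.
Codon 8 TCC (Ser): third position 4-fold.
Four-fold degenerate third positions: 7.

7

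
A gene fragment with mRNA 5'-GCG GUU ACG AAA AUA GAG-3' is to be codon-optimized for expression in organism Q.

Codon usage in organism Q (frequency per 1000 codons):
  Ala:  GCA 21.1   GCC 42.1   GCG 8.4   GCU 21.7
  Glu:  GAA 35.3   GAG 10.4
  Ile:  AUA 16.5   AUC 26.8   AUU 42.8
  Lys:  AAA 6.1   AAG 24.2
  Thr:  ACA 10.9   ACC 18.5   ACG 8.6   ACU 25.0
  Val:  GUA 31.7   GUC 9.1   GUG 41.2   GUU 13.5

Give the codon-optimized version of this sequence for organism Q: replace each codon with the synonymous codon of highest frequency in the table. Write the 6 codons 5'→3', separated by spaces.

GCC GUG ACU AAG AUU GAA

Codon 1 (Ala): best is GCC at 42.1.
Codon 2 (Val): best is GUG at 41.2.
Codon 3 (Thr): best is ACU at 25.0.
Codon 4 (Lys): best is AAG at 24.2.
Codon 5 (Ile): best is AUU at 42.8.
Codon 6 (Glu): best is GAA at 35.3.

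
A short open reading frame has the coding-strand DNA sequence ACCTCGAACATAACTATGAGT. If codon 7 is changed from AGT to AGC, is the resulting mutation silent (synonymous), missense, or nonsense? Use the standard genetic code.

Position 21 falls in codon 7: AGT → Ser.
After the substitution the codon is AGC → Ser.
Both encode Ser, so the change is synonymous.

silent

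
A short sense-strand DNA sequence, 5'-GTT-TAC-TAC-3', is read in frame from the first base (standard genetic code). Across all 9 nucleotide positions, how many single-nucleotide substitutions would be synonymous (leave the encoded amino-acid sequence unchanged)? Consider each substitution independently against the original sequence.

Codon 1 (GTT, Val): 3 synonymous substitutions.
Codon 2 (TAC, Tyr): 1 synonymous substitution.
Codon 3 (TAC, Tyr): 1 synonymous substitution.
Total: 3 + 1 + 1 = 5.

5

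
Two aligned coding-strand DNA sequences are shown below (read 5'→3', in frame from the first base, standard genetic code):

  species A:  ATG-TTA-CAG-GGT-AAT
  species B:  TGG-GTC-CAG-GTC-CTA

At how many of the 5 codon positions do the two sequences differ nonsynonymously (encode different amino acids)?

Codon 1: ATG Met / TGG Trp — nonsynonymous.
Codon 2: TTA Leu / GTC Val — nonsynonymous.
Codon 3: CAG Gln / CAG Gln — identical.
Codon 4: GGT Gly / GTC Val — nonsynonymous.
Codon 5: AAT Asn / CTA Leu — nonsynonymous.
Nonsynonymous differences: 4.

4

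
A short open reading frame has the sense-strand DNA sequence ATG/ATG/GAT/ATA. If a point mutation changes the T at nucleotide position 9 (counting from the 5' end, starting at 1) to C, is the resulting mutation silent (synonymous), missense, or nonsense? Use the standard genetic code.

Position 9 falls in codon 3: GAT → Asp.
After the substitution the codon is GAC → Asp.
Both encode Asp, so the change is synonymous.

silent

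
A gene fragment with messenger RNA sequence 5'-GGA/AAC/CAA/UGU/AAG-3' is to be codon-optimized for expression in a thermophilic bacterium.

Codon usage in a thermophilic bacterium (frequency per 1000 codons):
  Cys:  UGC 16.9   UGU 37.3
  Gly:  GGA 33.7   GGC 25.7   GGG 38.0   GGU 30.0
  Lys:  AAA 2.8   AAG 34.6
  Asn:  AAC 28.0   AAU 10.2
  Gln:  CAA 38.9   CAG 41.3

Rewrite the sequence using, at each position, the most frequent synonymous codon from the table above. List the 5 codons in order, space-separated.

Codon 1 (Gly): best is GGG at 38.0.
Codon 2 (Asn): best is AAC at 28.0.
Codon 3 (Gln): best is CAG at 41.3.
Codon 4 (Cys): best is UGU at 37.3.
Codon 5 (Lys): best is AAG at 34.6.

GGG AAC CAG UGU AAG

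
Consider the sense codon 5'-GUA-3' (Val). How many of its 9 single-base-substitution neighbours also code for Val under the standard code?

3

Position 1: none → 0 synonymous.
Position 2: none → 0 synonymous.
Position 3: GUU, GUC, GUG → 3 synonymous.
Total: 0 + 0 + 3 = 3.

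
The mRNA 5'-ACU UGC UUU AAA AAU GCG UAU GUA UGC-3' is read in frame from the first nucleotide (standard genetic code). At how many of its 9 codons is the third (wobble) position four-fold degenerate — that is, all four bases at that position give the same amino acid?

Codon 1 ACU (Thr): third position 4-fold.
Codon 2 UGC (Cys): third position 2-fold.
Codon 3 UUU (Phe): third position 2-fold.
Codon 4 AAA (Lys): third position 2-fold.
Codon 5 AAU (Asn): third position 2-fold.
Codon 6 GCG (Ala): third position 4-fold.
Codon 7 UAU (Tyr): third position 2-fold.
Codon 8 GUA (Val): third position 4-fold.
Codon 9 UGC (Cys): third position 2-fold.
Four-fold degenerate third positions: 3.

3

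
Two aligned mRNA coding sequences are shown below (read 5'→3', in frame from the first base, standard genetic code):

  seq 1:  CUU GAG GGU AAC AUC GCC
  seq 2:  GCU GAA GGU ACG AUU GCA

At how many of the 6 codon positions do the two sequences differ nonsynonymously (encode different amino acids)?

2

Codon 1: CUU Leu / GCU Ala — nonsynonymous.
Codon 2: GAG Glu / GAA Glu — synonymous.
Codon 3: GGU Gly / GGU Gly — identical.
Codon 4: AAC Asn / ACG Thr — nonsynonymous.
Codon 5: AUC Ile / AUU Ile — synonymous.
Codon 6: GCC Ala / GCA Ala — synonymous.
Nonsynonymous differences: 2.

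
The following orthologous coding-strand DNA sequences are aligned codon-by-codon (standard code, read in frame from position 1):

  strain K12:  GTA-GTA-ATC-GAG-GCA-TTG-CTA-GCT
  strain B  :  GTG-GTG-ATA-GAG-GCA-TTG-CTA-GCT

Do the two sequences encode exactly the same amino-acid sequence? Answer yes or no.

yes

Codon 1: GTA Val / GTG Val — synonymous.
Codon 2: GTA Val / GTG Val — synonymous.
Codon 3: ATC Ile / ATA Ile — synonymous.
Codon 4: GAG Glu / GAG Glu — identical.
Codon 5: GCA Ala / GCA Ala — identical.
Codon 6: TTG Leu / TTG Leu — identical.
Codon 7: CTA Leu / CTA Leu — identical.
Codon 8: GCT Ala / GCT Ala — identical.
Nonsynonymous differences: 0 → same protein.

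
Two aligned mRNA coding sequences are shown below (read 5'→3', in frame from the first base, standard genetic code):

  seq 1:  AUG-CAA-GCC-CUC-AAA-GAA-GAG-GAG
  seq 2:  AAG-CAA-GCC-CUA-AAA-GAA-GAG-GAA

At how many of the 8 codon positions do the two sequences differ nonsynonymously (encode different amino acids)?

Codon 1: AUG Met / AAG Lys — nonsynonymous.
Codon 2: CAA Gln / CAA Gln — identical.
Codon 3: GCC Ala / GCC Ala — identical.
Codon 4: CUC Leu / CUA Leu — synonymous.
Codon 5: AAA Lys / AAA Lys — identical.
Codon 6: GAA Glu / GAA Glu — identical.
Codon 7: GAG Glu / GAG Glu — identical.
Codon 8: GAG Glu / GAA Glu — synonymous.
Nonsynonymous differences: 1.

1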